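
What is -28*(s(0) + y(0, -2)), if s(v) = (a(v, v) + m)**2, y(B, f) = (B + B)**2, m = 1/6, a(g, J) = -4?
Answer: -3703/9 ≈ -411.44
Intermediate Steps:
m = 1/6 ≈ 0.16667
y(B, f) = 4*B**2 (y(B, f) = (2*B)**2 = 4*B**2)
s(v) = 529/36 (s(v) = (-4 + 1/6)**2 = (-23/6)**2 = 529/36)
-28*(s(0) + y(0, -2)) = -28*(529/36 + 4*0**2) = -28*(529/36 + 4*0) = -28*(529/36 + 0) = -28*529/36 = -3703/9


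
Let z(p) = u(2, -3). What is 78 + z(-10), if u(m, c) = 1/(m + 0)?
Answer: 157/2 ≈ 78.500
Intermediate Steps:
u(m, c) = 1/m
z(p) = ½ (z(p) = 1/2 = ½)
78 + z(-10) = 78 + ½ = 157/2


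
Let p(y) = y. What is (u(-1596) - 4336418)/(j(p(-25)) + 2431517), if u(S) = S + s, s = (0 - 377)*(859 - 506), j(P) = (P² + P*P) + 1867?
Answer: -4471095/2434634 ≈ -1.8365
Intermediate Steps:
j(P) = 1867 + 2*P² (j(P) = (P² + P²) + 1867 = 2*P² + 1867 = 1867 + 2*P²)
s = -133081 (s = -377*353 = -133081)
u(S) = -133081 + S (u(S) = S - 133081 = -133081 + S)
(u(-1596) - 4336418)/(j(p(-25)) + 2431517) = ((-133081 - 1596) - 4336418)/((1867 + 2*(-25)²) + 2431517) = (-134677 - 4336418)/((1867 + 2*625) + 2431517) = -4471095/((1867 + 1250) + 2431517) = -4471095/(3117 + 2431517) = -4471095/2434634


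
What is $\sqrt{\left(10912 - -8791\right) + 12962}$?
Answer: $\sqrt{32665} \approx 180.73$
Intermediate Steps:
$\sqrt{\left(10912 - -8791\right) + 12962} = \sqrt{\left(10912 + 8791\right) + 12962} = \sqrt{19703 + 12962} = \sqrt{32665}$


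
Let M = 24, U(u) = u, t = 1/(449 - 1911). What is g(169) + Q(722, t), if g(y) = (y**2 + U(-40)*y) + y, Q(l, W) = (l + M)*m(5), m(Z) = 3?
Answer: 24208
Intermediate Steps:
t = -1/1462 (t = 1/(-1462) = -1/1462 ≈ -0.00068399)
Q(l, W) = 72 + 3*l (Q(l, W) = (l + 24)*3 = (24 + l)*3 = 72 + 3*l)
g(y) = y**2 - 39*y (g(y) = (y**2 - 40*y) + y = y**2 - 39*y)
g(169) + Q(722, t) = 169*(-39 + 169) + (72 + 3*722) = 169*130 + (72 + 2166) = 21970 + 2238 = 24208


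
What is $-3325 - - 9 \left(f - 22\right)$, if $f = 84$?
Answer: $-2767$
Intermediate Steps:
$-3325 - - 9 \left(f - 22\right) = -3325 - - 9 \left(84 - 22\right) = -3325 - \left(-9\right) 62 = -3325 - -558 = -3325 + 558 = -2767$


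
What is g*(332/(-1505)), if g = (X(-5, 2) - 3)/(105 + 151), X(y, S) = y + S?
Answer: 249/48160 ≈ 0.0051703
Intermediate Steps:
X(y, S) = S + y
g = -3/128 (g = ((2 - 5) - 3)/(105 + 151) = (-3 - 3)/256 = -6*1/256 = -3/128 ≈ -0.023438)
g*(332/(-1505)) = -249/(32*(-1505)) = -249*(-1)/(32*1505) = -3/128*(-332/1505) = 249/48160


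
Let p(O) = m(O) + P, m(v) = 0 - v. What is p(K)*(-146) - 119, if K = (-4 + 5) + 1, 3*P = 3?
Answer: 27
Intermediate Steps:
P = 1 (P = (1/3)*3 = 1)
m(v) = -v
K = 2 (K = 1 + 1 = 2)
p(O) = 1 - O (p(O) = -O + 1 = 1 - O)
p(K)*(-146) - 119 = (1 - 1*2)*(-146) - 119 = (1 - 2)*(-146) - 119 = -1*(-146) - 119 = 146 - 119 = 27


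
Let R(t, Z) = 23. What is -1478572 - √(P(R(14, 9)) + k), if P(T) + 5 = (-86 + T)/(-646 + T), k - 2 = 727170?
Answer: -1478572 - 4*√359993163/89 ≈ -1.4794e+6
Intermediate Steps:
k = 727172 (k = 2 + 727170 = 727172)
P(T) = -5 + (-86 + T)/(-646 + T)
-1478572 - √(P(R(14, 9)) + k) = -1478572 - √(4*(786 - 1*23)/(-646 + 23) + 727172) = -1478572 - √(4*(786 - 23)/(-623) + 727172) = -1478572 - √(4*(-1/623)*763 + 727172) = -1478572 - √(-436/89 + 727172) = -1478572 - √(64717872/89) = -1478572 - 4*√359993163/89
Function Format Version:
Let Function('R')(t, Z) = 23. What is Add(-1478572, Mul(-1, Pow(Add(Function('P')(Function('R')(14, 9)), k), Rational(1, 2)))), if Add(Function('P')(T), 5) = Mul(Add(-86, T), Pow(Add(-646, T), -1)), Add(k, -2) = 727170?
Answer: Add(-1478572, Mul(Rational(-4, 89), Pow(359993163, Rational(1, 2)))) ≈ -1.4794e+6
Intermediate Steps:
k = 727172 (k = Add(2, 727170) = 727172)
Function('P')(T) = Add(-5, Mul(Pow(Add(-646, T), -1), Add(-86, T))) (Function('P')(T) = Add(-5, Mul(Add(-86, T), Pow(Add(-646, T), -1))) = Add(-5, Mul(Pow(Add(-646, T), -1), Add(-86, T))))
Add(-1478572, Mul(-1, Pow(Add(Function('P')(Function('R')(14, 9)), k), Rational(1, 2)))) = Add(-1478572, Mul(-1, Pow(Add(Mul(4, Pow(Add(-646, 23), -1), Add(786, Mul(-1, 23))), 727172), Rational(1, 2)))) = Add(-1478572, Mul(-1, Pow(Add(Mul(4, Pow(-623, -1), Add(786, -23)), 727172), Rational(1, 2)))) = Add(-1478572, Mul(-1, Pow(Add(Mul(4, Rational(-1, 623), 763), 727172), Rational(1, 2)))) = Add(-1478572, Mul(-1, Pow(Add(Rational(-436, 89), 727172), Rational(1, 2)))) = Add(-1478572, Mul(-1, Pow(Rational(64717872, 89), Rational(1, 2)))) = Add(-1478572, Mul(-1, Mul(Rational(4, 89), Pow(359993163, Rational(1, 2))))) = Add(-1478572, Mul(Rational(-4, 89), Pow(359993163, Rational(1, 2))))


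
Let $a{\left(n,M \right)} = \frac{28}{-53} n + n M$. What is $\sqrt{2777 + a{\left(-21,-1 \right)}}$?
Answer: $\frac{\sqrt{7890746}}{53} \approx 53.001$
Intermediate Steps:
$a{\left(n,M \right)} = - \frac{28 n}{53} + M n$ ($a{\left(n,M \right)} = 28 \left(- \frac{1}{53}\right) n + M n = - \frac{28 n}{53} + M n$)
$\sqrt{2777 + a{\left(-21,-1 \right)}} = \sqrt{2777 + \frac{1}{53} \left(-21\right) \left(-28 + 53 \left(-1\right)\right)} = \sqrt{2777 + \frac{1}{53} \left(-21\right) \left(-28 - 53\right)} = \sqrt{2777 + \frac{1}{53} \left(-21\right) \left(-81\right)} = \sqrt{2777 + \frac{1701}{53}} = \sqrt{\frac{148882}{53}} = \frac{\sqrt{7890746}}{53}$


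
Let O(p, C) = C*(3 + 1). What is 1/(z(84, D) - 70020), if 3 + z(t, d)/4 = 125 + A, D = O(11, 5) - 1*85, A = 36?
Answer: -1/69388 ≈ -1.4412e-5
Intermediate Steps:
O(p, C) = 4*C (O(p, C) = C*4 = 4*C)
D = -65 (D = 4*5 - 1*85 = 20 - 85 = -65)
z(t, d) = 632 (z(t, d) = -12 + 4*(125 + 36) = -12 + 4*161 = -12 + 644 = 632)
1/(z(84, D) - 70020) = 1/(632 - 70020) = 1/(-69388) = -1/69388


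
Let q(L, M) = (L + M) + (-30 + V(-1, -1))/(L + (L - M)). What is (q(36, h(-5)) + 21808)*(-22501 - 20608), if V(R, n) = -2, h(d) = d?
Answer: -6590076749/7 ≈ -9.4144e+8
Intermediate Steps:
q(L, M) = L + M - 32/(-M + 2*L) (q(L, M) = (L + M) + (-30 - 2)/(L + (L - M)) = (L + M) - 32/(-M + 2*L) = L + M - 32/(-M + 2*L))
(q(36, h(-5)) + 21808)*(-22501 - 20608) = ((-32 - 1*(-5)**2 + 2*36**2 + 36*(-5))/(-1*(-5) + 2*36) + 21808)*(-22501 - 20608) = ((-32 - 1*25 + 2*1296 - 180)/(5 + 72) + 21808)*(-43109) = ((-32 - 25 + 2592 - 180)/77 + 21808)*(-43109) = ((1/77)*2355 + 21808)*(-43109) = (2355/77 + 21808)*(-43109) = (1681571/77)*(-43109) = -6590076749/7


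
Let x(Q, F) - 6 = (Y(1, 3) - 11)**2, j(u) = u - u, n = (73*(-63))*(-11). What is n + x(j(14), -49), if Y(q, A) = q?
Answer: 50695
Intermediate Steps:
n = 50589 (n = -4599*(-11) = 50589)
j(u) = 0
x(Q, F) = 106 (x(Q, F) = 6 + (1 - 11)**2 = 6 + (-10)**2 = 6 + 100 = 106)
n + x(j(14), -49) = 50589 + 106 = 50695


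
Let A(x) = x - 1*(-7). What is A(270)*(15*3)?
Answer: 12465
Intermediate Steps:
A(x) = 7 + x (A(x) = x + 7 = 7 + x)
A(270)*(15*3) = (7 + 270)*(15*3) = 277*45 = 12465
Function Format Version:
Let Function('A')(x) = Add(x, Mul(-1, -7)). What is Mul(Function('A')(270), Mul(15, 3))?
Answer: 12465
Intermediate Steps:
Function('A')(x) = Add(7, x) (Function('A')(x) = Add(x, 7) = Add(7, x))
Mul(Function('A')(270), Mul(15, 3)) = Mul(Add(7, 270), Mul(15, 3)) = Mul(277, 45) = 12465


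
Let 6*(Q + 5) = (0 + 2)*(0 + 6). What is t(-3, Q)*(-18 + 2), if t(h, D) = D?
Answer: 48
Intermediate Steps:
Q = -3 (Q = -5 + ((0 + 2)*(0 + 6))/6 = -5 + (2*6)/6 = -5 + (1/6)*12 = -5 + 2 = -3)
t(-3, Q)*(-18 + 2) = -3*(-18 + 2) = -3*(-16) = 48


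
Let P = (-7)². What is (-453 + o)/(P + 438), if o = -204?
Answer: -657/487 ≈ -1.3491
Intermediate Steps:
P = 49
(-453 + o)/(P + 438) = (-453 - 204)/(49 + 438) = -657/487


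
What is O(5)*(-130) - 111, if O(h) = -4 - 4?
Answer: 929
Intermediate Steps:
O(h) = -8
O(5)*(-130) - 111 = -8*(-130) - 111 = 1040 - 111 = 929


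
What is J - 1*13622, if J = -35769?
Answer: -49391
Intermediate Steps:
J - 1*13622 = -35769 - 1*13622 = -35769 - 13622 = -49391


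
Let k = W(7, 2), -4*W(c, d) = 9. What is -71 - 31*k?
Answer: -5/4 ≈ -1.2500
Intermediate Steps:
W(c, d) = -9/4 (W(c, d) = -1/4*9 = -9/4)
k = -9/4 ≈ -2.2500
-71 - 31*k = -71 - 31*(-9/4) = -71 + 279/4 = -5/4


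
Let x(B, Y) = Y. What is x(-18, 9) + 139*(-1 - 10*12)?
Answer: -16810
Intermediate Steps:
x(-18, 9) + 139*(-1 - 10*12) = 9 + 139*(-1 - 10*12) = 9 + 139*(-1 - 120) = 9 + 139*(-121) = 9 - 16819 = -16810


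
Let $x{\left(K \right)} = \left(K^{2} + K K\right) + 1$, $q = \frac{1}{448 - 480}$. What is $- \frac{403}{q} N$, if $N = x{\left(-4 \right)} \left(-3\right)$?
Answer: $-1276704$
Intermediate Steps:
$q = - \frac{1}{32}$ ($q = \frac{1}{-32} = - \frac{1}{32} \approx -0.03125$)
$x{\left(K \right)} = 1 + 2 K^{2}$ ($x{\left(K \right)} = \left(K^{2} + K^{2}\right) + 1 = 2 K^{2} + 1 = 1 + 2 K^{2}$)
$N = -99$ ($N = \left(1 + 2 \left(-4\right)^{2}\right) \left(-3\right) = \left(1 + 2 \cdot 16\right) \left(-3\right) = \left(1 + 32\right) \left(-3\right) = 33 \left(-3\right) = -99$)
$- \frac{403}{q} N = - \frac{403}{- \frac{1}{32}} \left(-99\right) = \left(-403\right) \left(-32\right) \left(-99\right) = 12896 \left(-99\right) = -1276704$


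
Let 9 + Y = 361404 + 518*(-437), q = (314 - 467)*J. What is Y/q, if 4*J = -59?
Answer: 540116/9027 ≈ 59.833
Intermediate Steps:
J = -59/4 (J = (1/4)*(-59) = -59/4 ≈ -14.750)
q = 9027/4 (q = (314 - 467)*(-59/4) = -153*(-59/4) = 9027/4 ≈ 2256.8)
Y = 135029 (Y = -9 + (361404 + 518*(-437)) = -9 + (361404 - 226366) = -9 + 135038 = 135029)
Y/q = 135029/(9027/4) = 135029*(4/9027) = 540116/9027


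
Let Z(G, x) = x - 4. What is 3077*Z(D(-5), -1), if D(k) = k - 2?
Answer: -15385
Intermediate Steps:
D(k) = -2 + k
Z(G, x) = -4 + x
3077*Z(D(-5), -1) = 3077*(-4 - 1) = 3077*(-5) = -15385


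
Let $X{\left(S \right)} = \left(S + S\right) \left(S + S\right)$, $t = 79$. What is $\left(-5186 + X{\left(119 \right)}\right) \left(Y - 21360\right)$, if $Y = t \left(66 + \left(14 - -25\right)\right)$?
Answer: $-672298770$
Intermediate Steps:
$Y = 8295$ ($Y = 79 \left(66 + \left(14 - -25\right)\right) = 79 \left(66 + \left(14 + 25\right)\right) = 79 \left(66 + 39\right) = 79 \cdot 105 = 8295$)
$X{\left(S \right)} = 4 S^{2}$ ($X{\left(S \right)} = 2 S 2 S = 4 S^{2}$)
$\left(-5186 + X{\left(119 \right)}\right) \left(Y - 21360\right) = \left(-5186 + 4 \cdot 119^{2}\right) \left(8295 - 21360\right) = \left(-5186 + 4 \cdot 14161\right) \left(-13065\right) = \left(-5186 + 56644\right) \left(-13065\right) = 51458 \left(-13065\right) = -672298770$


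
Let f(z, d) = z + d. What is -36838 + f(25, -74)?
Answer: -36887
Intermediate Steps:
f(z, d) = d + z
-36838 + f(25, -74) = -36838 + (-74 + 25) = -36838 - 49 = -36887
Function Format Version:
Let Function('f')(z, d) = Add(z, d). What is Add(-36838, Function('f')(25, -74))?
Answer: -36887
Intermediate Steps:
Function('f')(z, d) = Add(d, z)
Add(-36838, Function('f')(25, -74)) = Add(-36838, Add(-74, 25)) = Add(-36838, -49) = -36887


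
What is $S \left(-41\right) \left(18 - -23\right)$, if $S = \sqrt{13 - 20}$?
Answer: $- 1681 i \sqrt{7} \approx - 4447.5 i$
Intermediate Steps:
$S = i \sqrt{7}$ ($S = \sqrt{-7} = i \sqrt{7} \approx 2.6458 i$)
$S \left(-41\right) \left(18 - -23\right) = i \sqrt{7} \left(-41\right) \left(18 - -23\right) = - 41 i \sqrt{7} \left(18 + 23\right) = - 41 i \sqrt{7} \cdot 41 = - 1681 i \sqrt{7}$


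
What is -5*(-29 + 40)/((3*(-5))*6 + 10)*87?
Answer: 957/16 ≈ 59.813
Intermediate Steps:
-5*(-29 + 40)/((3*(-5))*6 + 10)*87 = -55/(-15*6 + 10)*87 = -55/(-90 + 10)*87 = -55/(-80)*87 = -55*(-1)/80*87 = -5*(-11/80)*87 = (11/16)*87 = 957/16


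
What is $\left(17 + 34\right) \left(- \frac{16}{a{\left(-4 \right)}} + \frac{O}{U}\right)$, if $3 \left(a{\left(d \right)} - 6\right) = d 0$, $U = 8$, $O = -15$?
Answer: $- \frac{1853}{8} \approx -231.63$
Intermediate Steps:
$a{\left(d \right)} = 6$ ($a{\left(d \right)} = 6 + \frac{d 0}{3} = 6 + \frac{1}{3} \cdot 0 = 6 + 0 = 6$)
$\left(17 + 34\right) \left(- \frac{16}{a{\left(-4 \right)}} + \frac{O}{U}\right) = \left(17 + 34\right) \left(- \frac{16}{6} - \frac{15}{8}\right) = 51 \left(\left(-16\right) \frac{1}{6} - \frac{15}{8}\right) = 51 \left(- \frac{8}{3} - \frac{15}{8}\right) = 51 \left(- \frac{109}{24}\right) = - \frac{1853}{8}$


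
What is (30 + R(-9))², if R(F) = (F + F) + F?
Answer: 9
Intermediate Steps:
R(F) = 3*F (R(F) = 2*F + F = 3*F)
(30 + R(-9))² = (30 + 3*(-9))² = (30 - 27)² = 3² = 9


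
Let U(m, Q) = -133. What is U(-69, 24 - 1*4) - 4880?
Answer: -5013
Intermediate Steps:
U(-69, 24 - 1*4) - 4880 = -133 - 4880 = -5013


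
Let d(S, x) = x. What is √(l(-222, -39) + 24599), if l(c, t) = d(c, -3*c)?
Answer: √25265 ≈ 158.95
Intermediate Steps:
l(c, t) = -3*c
√(l(-222, -39) + 24599) = √(-3*(-222) + 24599) = √(666 + 24599) = √25265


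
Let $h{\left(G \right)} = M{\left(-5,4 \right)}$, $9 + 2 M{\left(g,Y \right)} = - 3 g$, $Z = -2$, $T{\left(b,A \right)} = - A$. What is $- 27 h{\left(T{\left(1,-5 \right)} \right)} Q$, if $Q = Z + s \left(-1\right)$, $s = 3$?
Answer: $405$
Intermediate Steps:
$M{\left(g,Y \right)} = - \frac{9}{2} - \frac{3 g}{2}$ ($M{\left(g,Y \right)} = - \frac{9}{2} + \frac{\left(-3\right) g}{2} = - \frac{9}{2} - \frac{3 g}{2}$)
$h{\left(G \right)} = 3$ ($h{\left(G \right)} = - \frac{9}{2} - - \frac{15}{2} = - \frac{9}{2} + \frac{15}{2} = 3$)
$Q = -5$ ($Q = -2 + 3 \left(-1\right) = -2 - 3 = -5$)
$- 27 h{\left(T{\left(1,-5 \right)} \right)} Q = \left(-27\right) 3 \left(-5\right) = \left(-81\right) \left(-5\right) = 405$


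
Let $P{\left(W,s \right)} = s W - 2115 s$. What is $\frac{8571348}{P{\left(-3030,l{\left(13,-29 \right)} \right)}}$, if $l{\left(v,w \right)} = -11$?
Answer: $\frac{2857116}{18865} \approx 151.45$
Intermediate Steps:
$P{\left(W,s \right)} = - 2115 s + W s$ ($P{\left(W,s \right)} = W s - 2115 s = - 2115 s + W s$)
$\frac{8571348}{P{\left(-3030,l{\left(13,-29 \right)} \right)}} = \frac{8571348}{\left(-11\right) \left(-2115 - 3030\right)} = \frac{8571348}{\left(-11\right) \left(-5145\right)} = \frac{8571348}{56595} = 8571348 \cdot \frac{1}{56595} = \frac{2857116}{18865}$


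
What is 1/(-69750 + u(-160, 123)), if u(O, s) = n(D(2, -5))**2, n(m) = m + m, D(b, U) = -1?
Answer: -1/69746 ≈ -1.4338e-5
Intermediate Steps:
n(m) = 2*m
u(O, s) = 4 (u(O, s) = (2*(-1))**2 = (-2)**2 = 4)
1/(-69750 + u(-160, 123)) = 1/(-69750 + 4) = 1/(-69746) = -1/69746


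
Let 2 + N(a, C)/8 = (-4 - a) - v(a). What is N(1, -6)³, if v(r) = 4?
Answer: -681472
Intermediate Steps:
N(a, C) = -80 - 8*a (N(a, C) = -16 + 8*((-4 - a) - 1*4) = -16 + 8*((-4 - a) - 4) = -16 + 8*(-8 - a) = -16 + (-64 - 8*a) = -80 - 8*a)
N(1, -6)³ = (-80 - 8*1)³ = (-80 - 8)³ = (-88)³ = -681472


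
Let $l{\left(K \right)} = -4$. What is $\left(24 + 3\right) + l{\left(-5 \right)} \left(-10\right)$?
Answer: $67$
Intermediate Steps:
$\left(24 + 3\right) + l{\left(-5 \right)} \left(-10\right) = \left(24 + 3\right) - -40 = 27 + 40 = 67$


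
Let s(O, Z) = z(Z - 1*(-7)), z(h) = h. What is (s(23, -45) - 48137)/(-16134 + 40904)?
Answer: -9635/4954 ≈ -1.9449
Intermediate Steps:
s(O, Z) = 7 + Z (s(O, Z) = Z - 1*(-7) = Z + 7 = 7 + Z)
(s(23, -45) - 48137)/(-16134 + 40904) = ((7 - 45) - 48137)/(-16134 + 40904) = (-38 - 48137)/24770 = -48175*1/24770 = -9635/4954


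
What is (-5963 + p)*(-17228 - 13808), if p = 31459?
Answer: -791293856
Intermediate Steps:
(-5963 + p)*(-17228 - 13808) = (-5963 + 31459)*(-17228 - 13808) = 25496*(-31036) = -791293856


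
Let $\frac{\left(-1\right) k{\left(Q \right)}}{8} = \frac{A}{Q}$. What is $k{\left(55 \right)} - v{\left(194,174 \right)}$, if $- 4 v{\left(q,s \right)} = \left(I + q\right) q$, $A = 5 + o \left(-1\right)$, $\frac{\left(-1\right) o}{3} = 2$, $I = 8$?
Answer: $\frac{48977}{5} \approx 9795.4$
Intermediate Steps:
$o = -6$ ($o = \left(-3\right) 2 = -6$)
$A = 11$ ($A = 5 - -6 = 5 + 6 = 11$)
$k{\left(Q \right)} = - \frac{88}{Q}$ ($k{\left(Q \right)} = - 8 \frac{11}{Q} = - \frac{88}{Q}$)
$v{\left(q,s \right)} = - \frac{q \left(8 + q\right)}{4}$ ($v{\left(q,s \right)} = - \frac{\left(8 + q\right) q}{4} = - \frac{q \left(8 + q\right)}{4}$)
$k{\left(55 \right)} - v{\left(194,174 \right)} = - \frac{88}{55} - \left(- \frac{1}{4}\right) 194 \left(8 + 194\right) = \left(-88\right) \frac{1}{55} - \left(- \frac{1}{4}\right) 194 \cdot 202 = - \frac{8}{5} - -9797 = - \frac{8}{5} + 9797 = \frac{48977}{5}$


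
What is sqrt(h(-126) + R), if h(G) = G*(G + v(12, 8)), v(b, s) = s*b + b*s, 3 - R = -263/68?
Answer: I*sqrt(9605357)/34 ≈ 91.154*I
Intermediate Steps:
R = 467/68 (R = 3 - (-263)/68 = 3 - 1*(-263/68) = 3 + 263/68 = 467/68 ≈ 6.8676)
v(b, s) = 2*b*s (v(b, s) = b*s + b*s = 2*b*s)
h(G) = G*(192 + G) (h(G) = G*(G + 2*12*8) = G*(G + 192) = G*(192 + G))
sqrt(h(-126) + R) = sqrt(-126*(192 - 126) + 467/68) = sqrt(-126*66 + 467/68) = sqrt(-8316 + 467/68) = sqrt(-565021/68) = I*sqrt(9605357)/34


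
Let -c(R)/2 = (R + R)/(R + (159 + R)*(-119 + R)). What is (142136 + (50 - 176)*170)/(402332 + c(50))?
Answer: 433702409/1445478343 ≈ 0.30004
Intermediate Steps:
c(R) = -4*R/(R + (-119 + R)*(159 + R)) (c(R) = -2*(R + R)/(R + (159 + R)*(-119 + R)) = -2*2*R/(R + (-119 + R)*(159 + R)) = -4*R/(R + (-119 + R)*(159 + R)))
(142136 + (50 - 176)*170)/(402332 + c(50)) = (142136 + (50 - 176)*170)/(402332 - 4*50/(-18921 + 50² + 41*50)) = (142136 - 126*170)/(402332 - 4*50/(-18921 + 2500 + 2050)) = (142136 - 21420)/(402332 - 4*50/(-14371)) = 120716/(402332 - 4*50*(-1/14371)) = 120716/(402332 + 200/14371) = 120716/(5781913372/14371) = 120716*(14371/5781913372) = 433702409/1445478343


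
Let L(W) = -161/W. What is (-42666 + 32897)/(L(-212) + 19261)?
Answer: -2071028/4083493 ≈ -0.50717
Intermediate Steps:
(-42666 + 32897)/(L(-212) + 19261) = (-42666 + 32897)/(-161/(-212) + 19261) = -9769/(-161*(-1/212) + 19261) = -9769/(161/212 + 19261) = -9769/4083493/212 = -9769*212/4083493 = -2071028/4083493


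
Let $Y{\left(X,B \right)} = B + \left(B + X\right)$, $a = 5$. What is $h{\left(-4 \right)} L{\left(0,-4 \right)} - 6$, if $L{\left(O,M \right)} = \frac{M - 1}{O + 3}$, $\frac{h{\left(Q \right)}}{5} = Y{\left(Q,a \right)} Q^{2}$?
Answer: $-806$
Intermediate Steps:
$Y{\left(X,B \right)} = X + 2 B$
$h{\left(Q \right)} = 5 Q^{2} \left(10 + Q\right)$ ($h{\left(Q \right)} = 5 \left(Q + 2 \cdot 5\right) Q^{2} = 5 \left(Q + 10\right) Q^{2} = 5 \left(10 + Q\right) Q^{2} = 5 Q^{2} \left(10 + Q\right)$)
$L{\left(O,M \right)} = \frac{-1 + M}{3 + O}$
$h{\left(-4 \right)} L{\left(0,-4 \right)} - 6 = 5 \left(-4\right)^{2} \left(10 - 4\right) \frac{-1 - 4}{3 + 0} - 6 = 5 \cdot 16 \cdot 6 \cdot \frac{1}{3} \left(-5\right) - 6 = 480 \cdot \frac{1}{3} \left(-5\right) - 6 = 480 \left(- \frac{5}{3}\right) - 6 = -800 - 6 = -806$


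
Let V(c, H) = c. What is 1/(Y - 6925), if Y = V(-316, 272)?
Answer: -1/7241 ≈ -0.00013810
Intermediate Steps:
Y = -316
1/(Y - 6925) = 1/(-316 - 6925) = 1/(-7241) = -1/7241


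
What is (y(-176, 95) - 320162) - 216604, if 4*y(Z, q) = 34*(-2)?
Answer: -536783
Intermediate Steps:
y(Z, q) = -17 (y(Z, q) = (34*(-2))/4 = (¼)*(-68) = -17)
(y(-176, 95) - 320162) - 216604 = (-17 - 320162) - 216604 = -320179 - 216604 = -536783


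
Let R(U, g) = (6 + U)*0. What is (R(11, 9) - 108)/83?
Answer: -108/83 ≈ -1.3012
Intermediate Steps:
R(U, g) = 0
(R(11, 9) - 108)/83 = (0 - 108)/83 = (1/83)*(-108) = -108/83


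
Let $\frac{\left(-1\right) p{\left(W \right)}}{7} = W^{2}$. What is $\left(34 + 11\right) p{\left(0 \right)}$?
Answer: $0$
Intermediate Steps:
$p{\left(W \right)} = - 7 W^{2}$
$\left(34 + 11\right) p{\left(0 \right)} = \left(34 + 11\right) \left(- 7 \cdot 0^{2}\right) = 45 \left(\left(-7\right) 0\right) = 45 \cdot 0 = 0$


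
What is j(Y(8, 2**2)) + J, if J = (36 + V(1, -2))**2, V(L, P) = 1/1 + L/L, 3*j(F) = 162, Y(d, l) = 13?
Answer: 1498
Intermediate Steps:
j(F) = 54 (j(F) = (1/3)*162 = 54)
V(L, P) = 2 (V(L, P) = 1*1 + 1 = 1 + 1 = 2)
J = 1444 (J = (36 + 2)**2 = 38**2 = 1444)
j(Y(8, 2**2)) + J = 54 + 1444 = 1498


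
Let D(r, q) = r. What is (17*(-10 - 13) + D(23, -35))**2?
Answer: 135424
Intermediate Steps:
(17*(-10 - 13) + D(23, -35))**2 = (17*(-10 - 13) + 23)**2 = (17*(-23) + 23)**2 = (-391 + 23)**2 = (-368)**2 = 135424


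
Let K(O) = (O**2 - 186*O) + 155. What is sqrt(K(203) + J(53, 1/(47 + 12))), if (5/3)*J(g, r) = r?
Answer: 9*sqrt(3874235)/295 ≈ 60.050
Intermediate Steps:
J(g, r) = 3*r/5
K(O) = 155 + O**2 - 186*O
sqrt(K(203) + J(53, 1/(47 + 12))) = sqrt((155 + 203**2 - 186*203) + 3/(5*(47 + 12))) = sqrt((155 + 41209 - 37758) + (3/5)/59) = sqrt(3606 + (3/5)*(1/59)) = sqrt(3606 + 3/295) = sqrt(1063773/295) = 9*sqrt(3874235)/295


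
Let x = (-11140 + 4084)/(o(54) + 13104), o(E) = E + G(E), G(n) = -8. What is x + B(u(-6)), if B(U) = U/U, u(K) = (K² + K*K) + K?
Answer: 3047/6575 ≈ 0.46342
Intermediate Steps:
u(K) = K + 2*K² (u(K) = (K² + K²) + K = 2*K² + K = K + 2*K²)
B(U) = 1
o(E) = -8 + E (o(E) = E - 8 = -8 + E)
x = -3528/6575 (x = (-11140 + 4084)/((-8 + 54) + 13104) = -7056/(46 + 13104) = -7056/13150 = -7056*1/13150 = -3528/6575 ≈ -0.53658)
x + B(u(-6)) = -3528/6575 + 1 = 3047/6575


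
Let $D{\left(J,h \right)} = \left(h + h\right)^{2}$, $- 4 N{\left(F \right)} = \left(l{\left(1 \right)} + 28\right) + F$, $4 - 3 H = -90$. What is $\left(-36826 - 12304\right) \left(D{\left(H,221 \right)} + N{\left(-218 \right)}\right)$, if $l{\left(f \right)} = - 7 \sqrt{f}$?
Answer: $- \frac{19201305945}{2} \approx -9.6006 \cdot 10^{9}$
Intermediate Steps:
$H = \frac{94}{3}$ ($H = \frac{4}{3} - -30 = \frac{4}{3} + 30 = \frac{94}{3} \approx 31.333$)
$N{\left(F \right)} = - \frac{21}{4} - \frac{F}{4}$ ($N{\left(F \right)} = - \frac{\left(- 7 \sqrt{1} + 28\right) + F}{4} = - \frac{\left(\left(-7\right) 1 + 28\right) + F}{4} = - \frac{\left(-7 + 28\right) + F}{4} = - \frac{21 + F}{4} = - \frac{21}{4} - \frac{F}{4}$)
$D{\left(J,h \right)} = 4 h^{2}$ ($D{\left(J,h \right)} = \left(2 h\right)^{2} = 4 h^{2}$)
$\left(-36826 - 12304\right) \left(D{\left(H,221 \right)} + N{\left(-218 \right)}\right) = \left(-36826 - 12304\right) \left(4 \cdot 221^{2} - - \frac{197}{4}\right) = - 49130 \left(4 \cdot 48841 + \left(- \frac{21}{4} + \frac{109}{2}\right)\right) = - 49130 \left(195364 + \frac{197}{4}\right) = \left(-49130\right) \frac{781653}{4} = - \frac{19201305945}{2}$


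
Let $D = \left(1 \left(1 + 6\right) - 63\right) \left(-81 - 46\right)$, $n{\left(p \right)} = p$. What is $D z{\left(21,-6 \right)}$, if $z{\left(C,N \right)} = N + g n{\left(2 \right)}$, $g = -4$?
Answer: $-99568$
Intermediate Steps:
$D = 7112$ ($D = \left(1 \cdot 7 - 63\right) \left(-127\right) = \left(7 - 63\right) \left(-127\right) = \left(-56\right) \left(-127\right) = 7112$)
$z{\left(C,N \right)} = -8 + N$ ($z{\left(C,N \right)} = N - 8 = -8 + N$)
$D z{\left(21,-6 \right)} = 7112 \left(-8 - 6\right) = 7112 \left(-14\right) = -99568$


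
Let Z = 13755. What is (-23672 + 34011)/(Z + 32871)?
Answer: 10339/46626 ≈ 0.22174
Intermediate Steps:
(-23672 + 34011)/(Z + 32871) = (-23672 + 34011)/(13755 + 32871) = 10339/46626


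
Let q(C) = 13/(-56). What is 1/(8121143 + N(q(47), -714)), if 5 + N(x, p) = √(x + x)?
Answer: 227391864/1846680707621245 - 2*I*√91/1846680707621245 ≈ 1.2314e-7 - 1.0331e-14*I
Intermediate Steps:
q(C) = -13/56 (q(C) = 13*(-1/56) = -13/56)
N(x, p) = -5 + √2*√x (N(x, p) = -5 + √(x + x) = -5 + √(2*x) = -5 + √2*√x)
1/(8121143 + N(q(47), -714)) = 1/(8121143 + (-5 + √2*√(-13/56))) = 1/(8121143 + (-5 + √2*(I*√182/28))) = 1/(8121143 + (-5 + I*√91/14)) = 1/(8121138 + I*√91/14)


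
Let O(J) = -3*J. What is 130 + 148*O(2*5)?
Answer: -4310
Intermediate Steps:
130 + 148*O(2*5) = 130 + 148*(-6*5) = 130 + 148*(-3*10) = 130 + 148*(-30) = 130 - 4440 = -4310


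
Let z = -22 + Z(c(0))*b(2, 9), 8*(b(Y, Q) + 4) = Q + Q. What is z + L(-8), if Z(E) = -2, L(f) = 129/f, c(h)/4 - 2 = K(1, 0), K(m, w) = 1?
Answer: -277/8 ≈ -34.625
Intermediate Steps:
c(h) = 12 (c(h) = 8 + 4*1 = 8 + 4 = 12)
b(Y, Q) = -4 + Q/4 (b(Y, Q) = -4 + (Q + Q)/8 = -4 + (2*Q)/8 = -4 + Q/4)
z = -37/2 (z = -22 - 2*(-4 + (¼)*9) = -22 - 2*(-4 + 9/4) = -22 - 2*(-7/4) = -22 + 7/2 = -37/2 ≈ -18.500)
z + L(-8) = -37/2 + 129/(-8) = -37/2 + 129*(-⅛) = -37/2 - 129/8 = -277/8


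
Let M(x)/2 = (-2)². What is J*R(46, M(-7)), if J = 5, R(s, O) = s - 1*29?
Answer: 85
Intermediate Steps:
M(x) = 8 (M(x) = 2*(-2)² = 2*4 = 8)
R(s, O) = -29 + s (R(s, O) = s - 29 = -29 + s)
J*R(46, M(-7)) = 5*(-29 + 46) = 5*17 = 85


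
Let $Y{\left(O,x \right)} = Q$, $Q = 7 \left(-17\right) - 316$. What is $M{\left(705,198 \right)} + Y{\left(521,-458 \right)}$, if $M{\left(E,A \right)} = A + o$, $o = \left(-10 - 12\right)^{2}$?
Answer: $247$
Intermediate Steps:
$o = 484$ ($o = \left(-22\right)^{2} = 484$)
$Q = -435$ ($Q = -119 - 316 = -435$)
$Y{\left(O,x \right)} = -435$
$M{\left(E,A \right)} = 484 + A$ ($M{\left(E,A \right)} = A + 484 = 484 + A$)
$M{\left(705,198 \right)} + Y{\left(521,-458 \right)} = \left(484 + 198\right) - 435 = 682 - 435 = 247$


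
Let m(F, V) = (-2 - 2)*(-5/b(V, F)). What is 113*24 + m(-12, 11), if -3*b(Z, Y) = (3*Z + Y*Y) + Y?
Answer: 29828/11 ≈ 2711.6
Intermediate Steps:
b(Z, Y) = -Z - Y/3 - Y**2/3 (b(Z, Y) = -((3*Z + Y*Y) + Y)/3 = -((3*Z + Y**2) + Y)/3 = -((Y**2 + 3*Z) + Y)/3 = -(Y + Y**2 + 3*Z)/3 = -Z - Y/3 - Y**2/3)
m(F, V) = 20/(-V - F/3 - F**2/3) (m(F, V) = (-2 - 2)*(-5/(-V - F/3 - F**2/3)) = -(-20)/(-V - F/3 - F**2/3) = 20/(-V - F/3 - F**2/3))
113*24 + m(-12, 11) = 113*24 - 60/(-12 + (-12)**2 + 3*11) = 2712 - 60/(-12 + 144 + 33) = 2712 - 60/165 = 2712 - 60*1/165 = 2712 - 4/11 = 29828/11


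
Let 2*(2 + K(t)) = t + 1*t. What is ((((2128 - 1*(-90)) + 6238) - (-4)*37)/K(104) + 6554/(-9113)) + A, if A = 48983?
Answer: 7601451967/154921 ≈ 49067.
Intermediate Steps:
K(t) = -2 + t (K(t) = -2 + (t + 1*t)/2 = -2 + (t + t)/2 = -2 + (2*t)/2 = -2 + t)
((((2128 - 1*(-90)) + 6238) - (-4)*37)/K(104) + 6554/(-9113)) + A = ((((2128 - 1*(-90)) + 6238) - (-4)*37)/(-2 + 104) + 6554/(-9113)) + 48983 = ((((2128 + 90) + 6238) - 1*(-148))/102 + 6554*(-1/9113)) + 48983 = (((2218 + 6238) + 148)*(1/102) - 6554/9113) + 48983 = ((8456 + 148)*(1/102) - 6554/9113) + 48983 = (8604*(1/102) - 6554/9113) + 48983 = (1434/17 - 6554/9113) + 48983 = 12956624/154921 + 48983 = 7601451967/154921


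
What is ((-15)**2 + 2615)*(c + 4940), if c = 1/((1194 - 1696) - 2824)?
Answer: 23331223380/1663 ≈ 1.4030e+7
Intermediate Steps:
c = -1/3326 (c = 1/(-502 - 2824) = 1/(-3326) = -1/3326 ≈ -0.00030066)
((-15)**2 + 2615)*(c + 4940) = ((-15)**2 + 2615)*(-1/3326 + 4940) = (225 + 2615)*(16430439/3326) = 2840*(16430439/3326) = 23331223380/1663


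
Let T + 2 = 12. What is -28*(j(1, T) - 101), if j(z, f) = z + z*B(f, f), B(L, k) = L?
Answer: 2520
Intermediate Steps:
T = 10 (T = -2 + 12 = 10)
j(z, f) = z + f*z (j(z, f) = z + z*f = z + f*z)
-28*(j(1, T) - 101) = -28*(1*(1 + 10) - 101) = -28*(1*11 - 101) = -28*(11 - 101) = -28*(-90) = 2520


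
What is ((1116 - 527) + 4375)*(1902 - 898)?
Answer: 4983856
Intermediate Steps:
((1116 - 527) + 4375)*(1902 - 898) = (589 + 4375)*1004 = 4964*1004 = 4983856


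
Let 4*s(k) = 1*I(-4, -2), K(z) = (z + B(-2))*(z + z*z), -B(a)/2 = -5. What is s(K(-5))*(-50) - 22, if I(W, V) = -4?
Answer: 28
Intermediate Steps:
B(a) = 10 (B(a) = -2*(-5) = 10)
K(z) = (10 + z)*(z + z²) (K(z) = (z + 10)*(z + z*z) = (10 + z)*(z + z²))
s(k) = -1 (s(k) = (1*(-4))/4 = (¼)*(-4) = -1)
s(K(-5))*(-50) - 22 = -1*(-50) - 22 = 50 - 22 = 28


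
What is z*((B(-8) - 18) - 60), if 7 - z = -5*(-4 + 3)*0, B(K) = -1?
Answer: -553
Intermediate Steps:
z = 7 (z = 7 - (-5*(-4 + 3))*0 = 7 - (-5*(-1))*0 = 7 - 5*0 = 7 - 1*0 = 7 + 0 = 7)
z*((B(-8) - 18) - 60) = 7*((-1 - 18) - 60) = 7*(-19 - 60) = 7*(-79) = -553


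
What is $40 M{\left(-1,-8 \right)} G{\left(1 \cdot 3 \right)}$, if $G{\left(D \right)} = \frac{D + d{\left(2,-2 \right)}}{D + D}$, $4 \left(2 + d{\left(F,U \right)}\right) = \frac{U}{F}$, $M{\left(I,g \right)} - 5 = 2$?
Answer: $35$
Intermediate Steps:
$M{\left(I,g \right)} = 7$ ($M{\left(I,g \right)} = 5 + 2 = 7$)
$d{\left(F,U \right)} = -2 + \frac{U}{4 F}$ ($d{\left(F,U \right)} = -2 + \frac{U \frac{1}{F}}{4} = -2 + \frac{U}{4 F}$)
$G{\left(D \right)} = \frac{- \frac{9}{4} + D}{2 D}$ ($G{\left(D \right)} = \frac{D - \left(2 + \frac{1}{2 \cdot 2}\right)}{D + D} = \frac{D - \left(2 + \frac{1}{2} \cdot \frac{1}{2}\right)}{2 D} = \left(D - \frac{9}{4}\right) \frac{1}{2 D} = \left(- \frac{9}{4} + D\right) \frac{1}{2 D} = \frac{- \frac{9}{4} + D}{2 D}$)
$40 M{\left(-1,-8 \right)} G{\left(1 \cdot 3 \right)} = 40 \cdot 7 \frac{-9 + 4 \cdot 1 \cdot 3}{8 \cdot 1 \cdot 3} = 280 \frac{-9 + 4 \cdot 3}{8 \cdot 3} = 280 \cdot \frac{1}{8} \cdot \frac{1}{3} \left(-9 + 12\right) = 280 \cdot \frac{1}{8} \cdot \frac{1}{3} \cdot 3 = 280 \cdot \frac{1}{8} = 35$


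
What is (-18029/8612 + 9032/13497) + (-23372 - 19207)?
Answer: -4949385180785/116236164 ≈ -42580.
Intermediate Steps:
(-18029/8612 + 9032/13497) + (-23372 - 19207) = (-18029*1/8612 + 9032*(1/13497)) - 42579 = (-18029/8612 + 9032/13497) - 42579 = -165553829/116236164 - 42579 = -4949385180785/116236164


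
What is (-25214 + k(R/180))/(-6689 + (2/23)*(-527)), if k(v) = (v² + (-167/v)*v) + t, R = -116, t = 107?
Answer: 1177117207/313674525 ≈ 3.7527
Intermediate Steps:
k(v) = -60 + v² (k(v) = (v² + (-167/v)*v) + 107 = (v² - 167) + 107 = (-167 + v²) + 107 = -60 + v²)
(-25214 + k(R/180))/(-6689 + (2/23)*(-527)) = (-25214 + (-60 + (-116/180)²))/(-6689 + (2/23)*(-527)) = (-25214 + (-60 + (-116*1/180)²))/(-6689 + (2*(1/23))*(-527)) = (-25214 + (-60 + (-29/45)²))/(-6689 + (2/23)*(-527)) = (-25214 + (-60 + 841/2025))/(-6689 - 1054/23) = (-25214 - 120659/2025)/(-154901/23) = -51179009/2025*(-23/154901) = 1177117207/313674525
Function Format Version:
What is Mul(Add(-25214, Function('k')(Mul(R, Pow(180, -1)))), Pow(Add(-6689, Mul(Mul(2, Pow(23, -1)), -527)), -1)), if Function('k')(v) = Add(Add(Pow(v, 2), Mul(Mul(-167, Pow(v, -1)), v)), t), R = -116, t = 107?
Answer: Rational(1177117207, 313674525) ≈ 3.7527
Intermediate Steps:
Function('k')(v) = Add(-60, Pow(v, 2)) (Function('k')(v) = Add(Add(Pow(v, 2), Mul(Mul(-167, Pow(v, -1)), v)), 107) = Add(Add(Pow(v, 2), -167), 107) = Add(Add(-167, Pow(v, 2)), 107) = Add(-60, Pow(v, 2)))
Mul(Add(-25214, Function('k')(Mul(R, Pow(180, -1)))), Pow(Add(-6689, Mul(Mul(2, Pow(23, -1)), -527)), -1)) = Mul(Add(-25214, Add(-60, Pow(Mul(-116, Pow(180, -1)), 2))), Pow(Add(-6689, Mul(Mul(2, Pow(23, -1)), -527)), -1)) = Mul(Add(-25214, Add(-60, Pow(Mul(-116, Rational(1, 180)), 2))), Pow(Add(-6689, Mul(Mul(2, Rational(1, 23)), -527)), -1)) = Mul(Add(-25214, Add(-60, Pow(Rational(-29, 45), 2))), Pow(Add(-6689, Mul(Rational(2, 23), -527)), -1)) = Mul(Add(-25214, Add(-60, Rational(841, 2025))), Pow(Add(-6689, Rational(-1054, 23)), -1)) = Mul(Add(-25214, Rational(-120659, 2025)), Pow(Rational(-154901, 23), -1)) = Mul(Rational(-51179009, 2025), Rational(-23, 154901)) = Rational(1177117207, 313674525)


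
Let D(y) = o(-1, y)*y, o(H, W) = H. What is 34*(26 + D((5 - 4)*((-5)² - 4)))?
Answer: 170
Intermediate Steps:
D(y) = -y
34*(26 + D((5 - 4)*((-5)² - 4))) = 34*(26 - (5 - 4)*((-5)² - 4)) = 34*(26 - (25 - 4)) = 34*(26 - 21) = 34*5 = 170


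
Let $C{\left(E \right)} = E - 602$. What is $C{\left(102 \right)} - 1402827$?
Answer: $-1403327$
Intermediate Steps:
$C{\left(E \right)} = -602 + E$ ($C{\left(E \right)} = E - 602 = -602 + E$)
$C{\left(102 \right)} - 1402827 = \left(-602 + 102\right) - 1402827 = -500 - 1402827 = -1403327$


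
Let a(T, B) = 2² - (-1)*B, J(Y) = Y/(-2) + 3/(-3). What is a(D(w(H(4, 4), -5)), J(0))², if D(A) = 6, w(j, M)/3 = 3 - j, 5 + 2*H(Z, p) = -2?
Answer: 9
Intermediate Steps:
H(Z, p) = -7/2 (H(Z, p) = -5/2 + (½)*(-2) = -5/2 - 1 = -7/2)
w(j, M) = 9 - 3*j (w(j, M) = 3*(3 - j) = 9 - 3*j)
J(Y) = -1 - Y/2 (J(Y) = Y*(-½) + 3*(-⅓) = -Y/2 - 1 = -1 - Y/2)
a(T, B) = 4 + B
a(D(w(H(4, 4), -5)), J(0))² = (4 + (-1 - ½*0))² = (4 + (-1 + 0))² = (4 - 1)² = 3² = 9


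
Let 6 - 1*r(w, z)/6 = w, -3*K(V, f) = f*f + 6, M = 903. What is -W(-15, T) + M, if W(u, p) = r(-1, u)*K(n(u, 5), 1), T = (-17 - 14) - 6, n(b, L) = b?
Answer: 1001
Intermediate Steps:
K(V, f) = -2 - f²/3 (K(V, f) = -(f*f + 6)/3 = -(f² + 6)/3 = -(6 + f²)/3 = -2 - f²/3)
r(w, z) = 36 - 6*w
T = -37 (T = -31 - 6 = -37)
W(u, p) = -98 (W(u, p) = (36 - 6*(-1))*(-2 - ⅓*1²) = (36 + 6)*(-2 - ⅓*1) = 42*(-2 - ⅓) = 42*(-7/3) = -98)
-W(-15, T) + M = -1*(-98) + 903 = 98 + 903 = 1001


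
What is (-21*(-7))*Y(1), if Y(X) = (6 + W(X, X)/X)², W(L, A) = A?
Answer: 7203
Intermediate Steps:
Y(X) = 49 (Y(X) = (6 + X/X)² = (6 + 1)² = 7² = 49)
(-21*(-7))*Y(1) = -21*(-7)*49 = 147*49 = 7203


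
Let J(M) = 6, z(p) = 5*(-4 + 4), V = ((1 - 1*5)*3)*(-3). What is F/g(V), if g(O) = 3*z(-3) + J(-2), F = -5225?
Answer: -5225/6 ≈ -870.83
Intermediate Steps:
V = 36 (V = ((1 - 5)*3)*(-3) = -4*3*(-3) = -12*(-3) = 36)
z(p) = 0 (z(p) = 5*0 = 0)
g(O) = 6 (g(O) = 3*0 + 6 = 0 + 6 = 6)
F/g(V) = -5225/6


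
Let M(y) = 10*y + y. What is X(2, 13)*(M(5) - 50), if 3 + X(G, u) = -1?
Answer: -20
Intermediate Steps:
M(y) = 11*y
X(G, u) = -4 (X(G, u) = -3 - 1 = -4)
X(2, 13)*(M(5) - 50) = -4*(11*5 - 50) = -4*(55 - 50) = -4*5 = -20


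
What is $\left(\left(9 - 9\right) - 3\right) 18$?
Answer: $-54$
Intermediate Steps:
$\left(\left(9 - 9\right) - 3\right) 18 = \left(0 - 3\right) 18 = \left(-3\right) 18 = -54$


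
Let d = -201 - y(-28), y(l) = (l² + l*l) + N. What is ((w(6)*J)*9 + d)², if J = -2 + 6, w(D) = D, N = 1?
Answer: 2414916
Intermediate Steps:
y(l) = 1 + 2*l² (y(l) = (l² + l*l) + 1 = (l² + l²) + 1 = 2*l² + 1 = 1 + 2*l²)
J = 4
d = -1770 (d = -201 - (1 + 2*(-28)²) = -201 - (1 + 2*784) = -201 - (1 + 1568) = -201 - 1*1569 = -201 - 1569 = -1770)
((w(6)*J)*9 + d)² = ((6*4)*9 - 1770)² = (24*9 - 1770)² = (216 - 1770)² = (-1554)² = 2414916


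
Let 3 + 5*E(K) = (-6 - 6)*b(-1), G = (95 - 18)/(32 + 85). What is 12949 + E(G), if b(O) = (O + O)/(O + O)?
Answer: 12946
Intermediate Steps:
G = 77/117 ≈ 0.65812
b(O) = 1 (b(O) = (2*O)/((2*O)) = (2*O)*(1/(2*O)) = 1)
E(K) = -3 (E(K) = -⅗ + ((-6 - 6)*1)/5 = -⅗ + (-12*1)/5 = -⅗ + (⅕)*(-12) = -⅗ - 12/5 = -3)
12949 + E(G) = 12949 - 3 = 12946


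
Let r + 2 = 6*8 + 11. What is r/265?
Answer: 57/265 ≈ 0.21509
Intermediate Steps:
r = 57 (r = -2 + (6*8 + 11) = -2 + (48 + 11) = -2 + 59 = 57)
r/265 = 57/265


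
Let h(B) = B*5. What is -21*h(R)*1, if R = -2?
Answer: 210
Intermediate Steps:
h(B) = 5*B
-21*h(R)*1 = -105*(-2)*1 = -21*(-10)*1 = 210*1 = 210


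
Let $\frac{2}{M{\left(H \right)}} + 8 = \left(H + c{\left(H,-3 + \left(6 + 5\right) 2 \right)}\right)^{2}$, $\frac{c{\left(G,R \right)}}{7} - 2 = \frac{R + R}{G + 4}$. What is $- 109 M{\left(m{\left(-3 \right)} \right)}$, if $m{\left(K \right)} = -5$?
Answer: $- \frac{218}{66041} \approx -0.003301$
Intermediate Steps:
$c{\left(G,R \right)} = 14 + \frac{14 R}{4 + G}$ ($c{\left(G,R \right)} = 14 + 7 \frac{R + R}{G + 4} = 14 + 7 \frac{2 R}{4 + G} = 14 + \frac{14 R}{4 + G}$)
$M{\left(H \right)} = \frac{2}{-8 + \left(H + \frac{14 \left(23 + H\right)}{4 + H}\right)^{2}}$ ($M{\left(H \right)} = \frac{2}{-8 + \left(H + \frac{14 \left(4 + H - \left(3 - \left(6 + 5\right) 2\right)\right)}{4 + H}\right)^{2}} = \frac{2}{-8 + \left(H + \frac{14 \left(4 + H + \left(-3 + 11 \cdot 2\right)\right)}{4 + H}\right)^{2}} = \frac{2}{-8 + \left(H + \frac{14 \left(4 + H + \left(-3 + 22\right)\right)}{4 + H}\right)^{2}} = \frac{2}{-8 + \left(H + \frac{14 \left(4 + H + 19\right)}{4 + H}\right)^{2}} = \frac{2}{-8 + \left(H + \frac{14 \left(23 + H\right)}{4 + H}\right)^{2}}$)
$- 109 M{\left(m{\left(-3 \right)} \right)} = - 109 \frac{2 \left(4 - 5\right)^{2}}{\left(322 + \left(-5\right)^{2} + 18 \left(-5\right)\right)^{2} - 8 \left(4 - 5\right)^{2}} = - 109 \frac{2 \left(-1\right)^{2}}{\left(322 + 25 - 90\right)^{2} - 8 \left(-1\right)^{2}} = - 109 \cdot 2 \cdot 1 \frac{1}{257^{2} - 8} = - 109 \cdot 2 \cdot 1 \frac{1}{66049 - 8} = - 109 \cdot 2 \cdot 1 \cdot \frac{1}{66041} = \left(-109\right) \frac{2}{66041} = - \frac{218}{66041}$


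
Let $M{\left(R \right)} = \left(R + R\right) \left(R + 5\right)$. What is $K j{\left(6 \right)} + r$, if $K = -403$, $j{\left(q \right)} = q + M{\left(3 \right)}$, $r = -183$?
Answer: $-21945$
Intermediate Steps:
$M{\left(R \right)} = 2 R \left(5 + R\right)$
$j{\left(q \right)} = 48 + q$ ($j{\left(q \right)} = q + 2 \cdot 3 \left(5 + 3\right) = q + 2 \cdot 3 \cdot 8 = q + 48 = 48 + q$)
$K j{\left(6 \right)} + r = - 403 \left(48 + 6\right) - 183 = \left(-403\right) 54 - 183 = -21762 - 183 = -21945$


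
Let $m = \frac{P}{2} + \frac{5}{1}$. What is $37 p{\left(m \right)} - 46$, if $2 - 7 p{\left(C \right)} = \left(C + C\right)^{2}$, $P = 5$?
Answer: $- \frac{8573}{7} \approx -1224.7$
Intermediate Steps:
$m = \frac{15}{2}$ ($m = \frac{5}{2} + \frac{5}{1} = 5 \cdot \frac{1}{2} + 5 \cdot 1 = \frac{5}{2} + 5 = \frac{15}{2} \approx 7.5$)
$p{\left(C \right)} = \frac{2}{7} - \frac{4 C^{2}}{7}$ ($p{\left(C \right)} = \frac{2}{7} - \frac{\left(C + C\right)^{2}}{7} = \frac{2}{7} - \frac{\left(2 C\right)^{2}}{7} = \frac{2}{7} - \frac{4 C^{2}}{7}$)
$37 p{\left(m \right)} - 46 = 37 \left(\frac{2}{7} - \frac{4 \left(\frac{15}{2}\right)^{2}}{7}\right) - 46 = 37 \left(\frac{2}{7} - \frac{225}{7}\right) - 46 = 37 \left(- \frac{223}{7}\right) - 46 = - \frac{8251}{7} - 46 = - \frac{8573}{7}$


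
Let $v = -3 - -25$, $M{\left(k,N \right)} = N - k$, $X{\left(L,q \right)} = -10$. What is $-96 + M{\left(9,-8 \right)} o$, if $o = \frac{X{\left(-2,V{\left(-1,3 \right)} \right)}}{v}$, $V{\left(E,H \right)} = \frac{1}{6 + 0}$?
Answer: $- \frac{971}{11} \approx -88.273$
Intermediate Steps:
$V{\left(E,H \right)} = \frac{1}{6}$
$v = 22$ ($v = -3 + 25 = 22$)
$o = - \frac{5}{11}$ ($o = - \frac{10}{22} = \left(-10\right) \frac{1}{22} = - \frac{5}{11} \approx -0.45455$)
$-96 + M{\left(9,-8 \right)} o = -96 + \left(-8 - 9\right) \left(- \frac{5}{11}\right) = -96 - - \frac{85}{11} = -96 + \frac{85}{11} = - \frac{971}{11}$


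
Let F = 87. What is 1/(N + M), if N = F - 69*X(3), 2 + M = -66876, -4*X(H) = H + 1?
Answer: -1/66722 ≈ -1.4988e-5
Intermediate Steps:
X(H) = -¼ - H/4 (X(H) = -(H + 1)/4 = -(1 + H)/4 = -¼ - H/4)
M = -66878 (M = -2 - 66876 = -66878)
N = 156 (N = 87 - 69*(-¼ - ¼*3) = 87 - 69*(-¼ - ¾) = 87 - 69*(-1) = 87 + 69 = 156)
1/(N + M) = 1/(156 - 66878) = 1/(-66722) = -1/66722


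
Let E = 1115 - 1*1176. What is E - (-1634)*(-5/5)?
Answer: -1695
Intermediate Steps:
E = -61 (E = 1115 - 1176 = -61)
E - (-1634)*(-5/5) = -61 - (-1634)*(-5/5) = -61 - (-1634)*(-5*⅕) = -61 - (-1634)*(-1) = -61 - 1*1634 = -61 - 1634 = -1695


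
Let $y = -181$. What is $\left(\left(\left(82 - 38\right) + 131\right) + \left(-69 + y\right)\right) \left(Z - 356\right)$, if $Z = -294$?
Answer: $48750$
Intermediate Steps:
$\left(\left(\left(82 - 38\right) + 131\right) + \left(-69 + y\right)\right) \left(Z - 356\right) = \left(\left(\left(82 - 38\right) + 131\right) - 250\right) \left(-294 - 356\right) = \left(\left(44 + 131\right) - 250\right) \left(-650\right) = \left(175 - 250\right) \left(-650\right) = \left(-75\right) \left(-650\right) = 48750$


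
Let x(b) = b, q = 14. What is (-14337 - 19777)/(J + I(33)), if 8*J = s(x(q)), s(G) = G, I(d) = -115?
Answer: 136456/453 ≈ 301.23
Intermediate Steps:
J = 7/4 (J = (⅛)*14 = 7/4 ≈ 1.7500)
(-14337 - 19777)/(J + I(33)) = (-14337 - 19777)/(7/4 - 115) = -34114/(-453/4) = -34114*(-4/453) = 136456/453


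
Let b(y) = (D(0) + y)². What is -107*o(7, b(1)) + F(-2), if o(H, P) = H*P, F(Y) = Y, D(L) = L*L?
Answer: -751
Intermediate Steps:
D(L) = L²
b(y) = y² (b(y) = (0² + y)² = (0 + y)² = y²)
-107*o(7, b(1)) + F(-2) = -749*1² - 2 = -749 - 2 = -751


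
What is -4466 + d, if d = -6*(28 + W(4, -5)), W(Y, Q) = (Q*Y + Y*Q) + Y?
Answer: -4418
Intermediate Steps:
W(Y, Q) = Y + 2*Q*Y (W(Y, Q) = (Q*Y + Q*Y) + Y = 2*Q*Y + Y = Y + 2*Q*Y)
d = 48 (d = -6*(28 + 4*(1 + 2*(-5))) = -6*(28 + 4*(1 - 10)) = -6*(28 + 4*(-9)) = -6*(28 - 36) = -6*(-8) = 48)
-4466 + d = -4466 + 48 = -4418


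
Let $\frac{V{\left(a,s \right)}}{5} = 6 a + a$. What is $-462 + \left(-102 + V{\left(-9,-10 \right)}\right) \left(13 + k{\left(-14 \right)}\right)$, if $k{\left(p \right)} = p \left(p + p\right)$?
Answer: $-169347$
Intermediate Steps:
$V{\left(a,s \right)} = 35 a$ ($V{\left(a,s \right)} = 5 \left(6 a + a\right) = 5 \cdot 7 a = 35 a$)
$k{\left(p \right)} = 2 p^{2}$ ($k{\left(p \right)} = p 2 p = 2 p^{2}$)
$-462 + \left(-102 + V{\left(-9,-10 \right)}\right) \left(13 + k{\left(-14 \right)}\right) = -462 + \left(-102 + 35 \left(-9\right)\right) \left(13 + 2 \left(-14\right)^{2}\right) = -462 + \left(-102 - 315\right) \left(13 + 2 \cdot 196\right) = -462 - 417 \left(13 + 392\right) = -462 - 168885 = -169347$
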